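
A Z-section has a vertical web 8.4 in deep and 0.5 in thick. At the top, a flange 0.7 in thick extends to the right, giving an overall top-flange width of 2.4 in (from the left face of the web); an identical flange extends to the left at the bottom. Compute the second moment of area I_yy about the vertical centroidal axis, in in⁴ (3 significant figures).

I_yy ≈ 4.72 in⁴

Treat the section as a set of non-overlapping primitives; coordinates are from the bounding-box lower-left.
Web: 0.5 × 8.4, A = 4.2 in², x = 2.15 in, Ī = 0.0875 in⁴.
Top flange (beyond web): 1.9 × 0.7, A = 1.33 in², x = 3.35 in, Ī = 0.40011 in⁴.
Bottom flange (beyond web): 1.9 × 0.7, A = 1.33 in², x = 0.95 in, Ī = 0.40011 in⁴.
Centroid: x̄ = ΣA·x / ΣA = 2.15 in.
Transfer each piece to the vertical centroidal axis using Ī + A·d² with d = x − 2.15:
  web: d = 0 in → contributes +0.0875 in⁴
  top flange (beyond web): d = 1.2 in → contributes +2.3153 in⁴
  bottom flange (beyond web): d = -1.2 in → contributes +2.3153 in⁴
Total I = 4.7181 in⁴.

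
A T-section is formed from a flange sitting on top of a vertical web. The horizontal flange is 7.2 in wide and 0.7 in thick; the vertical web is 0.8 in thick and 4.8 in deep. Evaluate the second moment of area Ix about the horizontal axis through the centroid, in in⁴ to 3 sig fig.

Ix ≈ 24.1 in⁴

Break the section into simple shapes (no overlaps), measuring from the bottom-left corner of the bounding box.
Flange: 7.2 × 0.7, A = 5.04 in², y = 5.15 in, Ī = 0.2058 in⁴.
Web: 0.8 × 4.8, A = 3.84 in², y = 2.4 in, Ī = 7.3728 in⁴.
Centroid: ȳ = ΣA·y / ΣA = 3.9608 in.
Transfer each piece to the horizontal axis through the centroid using Ī + A·d² with d = y − 3.9608:
  flange: d = 1.1892 in → contributes +7.3332 in⁴
  web: d = -1.5608 in → contributes +16.728 in⁴
Total I = 24.061 in⁴.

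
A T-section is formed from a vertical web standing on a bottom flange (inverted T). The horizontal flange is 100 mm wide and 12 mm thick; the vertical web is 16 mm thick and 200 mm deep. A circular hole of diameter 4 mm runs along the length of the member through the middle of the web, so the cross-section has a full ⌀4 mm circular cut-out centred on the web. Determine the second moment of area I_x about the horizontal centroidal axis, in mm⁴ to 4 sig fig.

Treat the section as a set of non-overlapping primitives; coordinates are from the bounding-box lower-left.
Flange: 100 × 12, A = 1 200 mm², y = 6 mm, Ī = 14 400 mm⁴.
Web: 16 × 200, A = 3 200 mm², y = 112 mm, Ī = 10 666 667 mm⁴.
Hole (subtracted): ⌀4, A = 12.5664 mm², y = 112 mm, Ī = 12.5664 mm⁴.
Centroid: ȳ = ΣA·y / ΣA = 83.0081 mm.
Transfer each piece to the horizontal centroidal axis using Ī + A·d² with d = y − 83.0081:
  flange: d = -77.0081 mm → contributes +7 130 699 mm⁴
  web: d = 28.9919 mm → contributes +13 356 362 mm⁴
  hole: d = 28.9919 mm → contributes −10 575 mm⁴
Total I = 20 476 485 mm⁴.

I_x ≈ 2.048 × 10⁷ mm⁴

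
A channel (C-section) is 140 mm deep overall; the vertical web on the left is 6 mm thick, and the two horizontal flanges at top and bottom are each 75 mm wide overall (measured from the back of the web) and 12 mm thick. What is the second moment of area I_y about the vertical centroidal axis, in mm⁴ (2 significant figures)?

Treat the section as a set of non-overlapping primitives; coordinates are from the bounding-box lower-left.
Web: 6 × 140, A = 840 mm², x = 3 mm, Ī = 2 520 mm⁴.
Top flange (beyond web): 69 × 12, A = 828 mm², x = 40.5 mm, Ī = 328 509 mm⁴.
Bottom flange (beyond web): 69 × 12, A = 828 mm², x = 40.5 mm, Ī = 328 509 mm⁴.
Centroid: x̄ = ΣA·x / ΣA = 27.88 mm.
Transfer each piece to the vertical centroidal axis using Ī + A·d² with d = x − 27.88:
  web: d = -24.88 mm → contributes +522 484 mm⁴
  top flange (beyond web): d = 12.62 mm → contributes +460 384 mm⁴
  bottom flange (beyond web): d = 12.62 mm → contributes +460 384 mm⁴
Total I = 1 443 252 mm⁴.

I_y ≈ 1.4 × 10⁶ mm⁴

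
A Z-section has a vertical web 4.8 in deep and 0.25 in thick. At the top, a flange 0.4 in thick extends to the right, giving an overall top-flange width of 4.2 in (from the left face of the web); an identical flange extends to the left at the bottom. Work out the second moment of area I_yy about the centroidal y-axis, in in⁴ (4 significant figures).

I_yy ≈ 18.05 in⁴

Decompose the section into non-overlapping parts with the origin at the bottom-left of its bounding rectangle.
Web: 0.25 × 4.8, A = 1.2 in², x = 4.075 in, Ī = 0.00625 in⁴.
Top flange (beyond web): 3.95 × 0.4, A = 1.58 in², x = 6.175 in, Ī = 2.05433 in⁴.
Bottom flange (beyond web): 3.95 × 0.4, A = 1.58 in², x = 1.975 in, Ī = 2.05433 in⁴.
Centroid: x̄ = ΣA·x / ΣA = 4.075 in.
Transfer each piece to the centroidal y-axis using Ī + A·d² with d = x − 4.075:
  web: d = 0 in → contributes +0.00625 in⁴
  top flange (beyond web): d = 2.1 in → contributes +9.02213 in⁴
  bottom flange (beyond web): d = -2.1 in → contributes +9.02213 in⁴
Total I = 18.0505 in⁴.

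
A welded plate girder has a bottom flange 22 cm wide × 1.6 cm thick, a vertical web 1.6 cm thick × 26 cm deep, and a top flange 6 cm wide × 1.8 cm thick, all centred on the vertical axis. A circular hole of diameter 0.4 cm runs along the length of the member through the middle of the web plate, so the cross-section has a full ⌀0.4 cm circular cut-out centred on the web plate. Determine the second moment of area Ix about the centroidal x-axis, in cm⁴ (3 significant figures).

Break the section into simple shapes (no overlaps), measuring from the bottom-left corner of the bounding box.
Bottom plate: 22 × 1.6, A = 35.2 cm², y = 0.8 cm, Ī = 7.5093 cm⁴.
Web plate: 1.6 × 26, A = 41.6 cm², y = 14.6 cm, Ī = 2343.5 cm⁴.
Top plate: 6 × 1.8, A = 10.8 cm², y = 28.5 cm, Ī = 2.916 cm⁴.
Hole (subtracted): ⌀0.4, A = 0.12566 cm², y = 14.6 cm, Ī = 0.0012566 cm⁴.
Centroid: ȳ = ΣA·y / ΣA = 10.763 cm.
Transfer each piece to the centroidal x-axis using Ī + A·d² with d = y − 10.763:
  bottom plate: d = -9.963 cm → contributes +3501.5 cm⁴
  web plate: d = 3.837 cm → contributes +2955.9 cm⁴
  top plate: d = 17.737 cm → contributes +3400.6 cm⁴
  hole: d = 3.837 cm → contributes −1.8514 cm⁴
Total I = 9856.2 cm⁴.

Ix ≈ 9860 cm⁴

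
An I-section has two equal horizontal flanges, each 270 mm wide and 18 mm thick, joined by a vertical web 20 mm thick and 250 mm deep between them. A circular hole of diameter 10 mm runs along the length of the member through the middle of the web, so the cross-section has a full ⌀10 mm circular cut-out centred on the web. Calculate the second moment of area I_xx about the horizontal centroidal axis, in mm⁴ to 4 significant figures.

I_xx ≈ 2.008 × 10⁸ mm⁴

Decompose the section into non-overlapping parts with the origin at the bottom-left of its bounding rectangle.
Bottom flange: 270 × 18, A = 4 860 mm², y = 9 mm, Ī = 131 220 mm⁴.
Web: 20 × 250, A = 5 000 mm², y = 143 mm, Ī = 26 041 667 mm⁴.
Top flange: 270 × 18, A = 4 860 mm², y = 277 mm, Ī = 131 220 mm⁴.
Hole (subtracted): ⌀10, A = 78.5398 mm², y = 143 mm, Ī = 490.874 mm⁴.
By symmetry the centroid is at mid-height, ȳ = 143 mm.
Transfer each piece to the horizontal centroidal axis using Ī + A·d² with d = y − 143:
  bottom flange: d = -134 mm → contributes +87 397 380 mm⁴
  web: d = 0 mm → contributes +26 041 667 mm⁴
  top flange: d = 134 mm → contributes +87 397 380 mm⁴
  hole: d = 0 mm → contributes −490.874 mm⁴
Total I = 200 835 936 mm⁴.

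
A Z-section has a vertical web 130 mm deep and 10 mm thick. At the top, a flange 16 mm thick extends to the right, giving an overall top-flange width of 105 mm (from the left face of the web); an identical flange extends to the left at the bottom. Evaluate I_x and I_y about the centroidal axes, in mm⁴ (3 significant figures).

Break the section into simple shapes (no overlaps), measuring from the bottom-left corner of the bounding box.
Web: 10 × 130, A = 1 300 mm², y = 65 mm, Ī = 1 830 833 mm⁴.
Top flange (beyond web): 95 × 16, A = 1 520 mm², y = 122 mm, Ī = 32 427 mm⁴.
Bottom flange (beyond web): 95 × 16, A = 1 520 mm², y = 8 mm, Ī = 32 427 mm⁴.
Centroid: ȳ = ΣA·y / ΣA = 65 mm.
Transfer each piece to the centroidal x-axis using Ī + A·d² with d = y − 65:
  web: d = 0 mm → contributes +1 830 833 mm⁴
  top flange (beyond web): d = 57 mm → contributes +4 970 907 mm⁴
  bottom flange (beyond web): d = -57 mm → contributes +4 970 907 mm⁴
Total I = 11 772 647 mm⁴.
For the y-axis: x̄ = 100 mm.
Repeating about the centroidal y-axis gives I_y = 10 676 167 mm⁴.

I_x ≈ 1.18 × 10⁷ mm⁴, I_y ≈ 1.07 × 10⁷ mm⁴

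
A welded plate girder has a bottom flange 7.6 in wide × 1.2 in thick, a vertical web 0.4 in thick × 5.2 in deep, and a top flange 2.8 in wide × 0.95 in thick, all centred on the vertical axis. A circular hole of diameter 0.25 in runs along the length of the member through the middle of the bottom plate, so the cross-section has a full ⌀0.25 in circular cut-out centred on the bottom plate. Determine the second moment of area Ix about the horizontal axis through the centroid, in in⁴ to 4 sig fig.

Decompose the section into non-overlapping parts with the origin at the bottom-left of its bounding rectangle.
Bottom plate: 7.6 × 1.2, A = 9.12 in², y = 0.6 in, Ī = 1.0944 in⁴.
Web plate: 0.4 × 5.2, A = 2.08 in², y = 3.8 in, Ī = 4.68693 in⁴.
Top plate: 2.8 × 0.95, A = 2.66 in², y = 6.875 in, Ī = 0.200054 in⁴.
Hole (subtracted): ⌀0.25, A = 0.0490874 in², y = 0.6 in, Ī = 0.000191748 in⁴.
Centroid: ȳ = ΣA·y / ΣA = 2.29051 in.
Transfer each piece to the horizontal axis through the centroid using Ī + A·d² with d = y − 2.29051:
  bottom plate: d = -1.69051 in → contributes +27.1578 in⁴
  web plate: d = 1.50949 in → contributes +9.42633 in⁴
  top plate: d = 4.58449 in → contributes +56.1067 in⁴
  hole: d = -1.69051 in → contributes −0.140475 in⁴
Total I = 92.5504 in⁴.

Ix ≈ 92.55 in⁴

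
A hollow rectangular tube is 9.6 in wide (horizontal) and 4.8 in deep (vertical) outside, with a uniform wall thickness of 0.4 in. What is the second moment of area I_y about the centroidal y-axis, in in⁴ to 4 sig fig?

I_y ≈ 126.7 in⁴

Break the section into simple shapes (no overlaps), measuring from the bottom-left corner of the bounding box.
Outer rectangle: 9.6 × 4.8, A = 46.08 in², x = 4.8 in, Ī = 353.894 in⁴.
Inner void (subtracted): 8.8 × 4, A = 35.2 in², x = 4.8 in, Ī = 227.157 in⁴.
By symmetry the centroid is at mid-width, x̄ = 4.8 in.
All pieces are centred on the centroidal y-axis, so I = ΣĪ (holes subtracted) = 126.737 in⁴.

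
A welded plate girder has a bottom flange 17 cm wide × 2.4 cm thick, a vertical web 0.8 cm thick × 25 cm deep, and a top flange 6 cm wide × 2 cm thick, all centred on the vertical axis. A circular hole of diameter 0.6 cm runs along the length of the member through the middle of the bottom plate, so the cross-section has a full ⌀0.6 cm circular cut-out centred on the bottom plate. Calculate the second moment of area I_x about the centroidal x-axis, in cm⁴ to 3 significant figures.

I_x ≈ 8730 cm⁴

Treat the section as a set of non-overlapping primitives; coordinates are from the bounding-box lower-left.
Bottom plate: 17 × 2.4, A = 40.8 cm², y = 1.2 cm, Ī = 19.584 cm⁴.
Web plate: 0.8 × 25, A = 20 cm², y = 14.9 cm, Ī = 1041.7 cm⁴.
Top plate: 6 × 2, A = 12 cm², y = 28.4 cm, Ī = 4 cm⁴.
Hole (subtracted): ⌀0.6, A = 0.28274 cm², y = 1.2 cm, Ī = 0.0063617 cm⁴.
Centroid: ȳ = ΣA·y / ΣA = 9.4794 cm.
Transfer each piece to the centroidal x-axis using Ī + A·d² with d = y − 9.4794:
  bottom plate: d = -8.2794 cm → contributes +2816.4 cm⁴
  web plate: d = 5.4206 cm → contributes +1629.3 cm⁴
  top plate: d = 18.921 cm → contributes +4299.9 cm⁴
  hole: d = -8.2794 cm → contributes −19.388 cm⁴
Total I = 8726.2 cm⁴.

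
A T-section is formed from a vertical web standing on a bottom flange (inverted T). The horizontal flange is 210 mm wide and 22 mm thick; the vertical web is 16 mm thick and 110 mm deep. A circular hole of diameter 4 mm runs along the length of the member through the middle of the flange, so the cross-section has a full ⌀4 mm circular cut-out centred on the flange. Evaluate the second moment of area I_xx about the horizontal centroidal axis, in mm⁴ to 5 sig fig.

Break the section into simple shapes (no overlaps), measuring from the bottom-left corner of the bounding box.
Flange: 210 × 22, A = 4 620 mm², y = 11 mm, Ī = 186 340 mm⁴.
Web: 16 × 110, A = 1 760 mm², y = 77 mm, Ī = 1 774 667 mm⁴.
Hole (subtracted): ⌀4, A = 12.56637 mm², y = 11 mm, Ī = 12.56637 mm⁴.
Centroid: ȳ = ΣA·y / ΣA = 29.24283 mm.
Transfer each piece to the horizontal centroidal axis using Ī + A·d² with d = y − 29.24283:
  flange: d = -18.24283 mm → contributes +1 723 880 mm⁴
  web: d = 47.75717 mm → contributes +5 788 782 mm⁴
  hole: d = -18.24283 mm → contributes −4194.664 mm⁴
Total I = 7 508 467 mm⁴.

I_xx ≈ 7.5085 × 10⁶ mm⁴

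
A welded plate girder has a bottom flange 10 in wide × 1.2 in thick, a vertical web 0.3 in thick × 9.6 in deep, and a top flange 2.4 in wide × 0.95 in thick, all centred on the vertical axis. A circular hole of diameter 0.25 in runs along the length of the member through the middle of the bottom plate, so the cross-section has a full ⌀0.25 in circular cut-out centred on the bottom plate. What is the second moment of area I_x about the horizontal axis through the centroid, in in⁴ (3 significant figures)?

I_x ≈ 275 in⁴

Break the section into simple shapes (no overlaps), measuring from the bottom-left corner of the bounding box.
Bottom plate: 10 × 1.2, A = 12 in², y = 0.6 in, Ī = 1.44 in⁴.
Web plate: 0.3 × 9.6, A = 2.88 in², y = 6 in, Ī = 22.118 in⁴.
Top plate: 2.4 × 0.95, A = 2.28 in², y = 11.275 in, Ī = 0.17148 in⁴.
Hole (subtracted): ⌀0.25, A = 0.049087 in², y = 0.6 in, Ī = 0.00019175 in⁴.
Centroid: ȳ = ΣA·y / ΣA = 2.9313 in.
Transfer each piece to the horizontal axis through the centroid using Ī + A·d² with d = y − 2.9313:
  bottom plate: d = -2.3313 in → contributes +66.661 in⁴
  web plate: d = 3.0687 in → contributes +49.239 in⁴
  top plate: d = 8.3437 in → contributes +158.9 in⁴
  hole: d = -2.3313 in → contributes −0.26698 in⁴
Total I = 274.53 in⁴.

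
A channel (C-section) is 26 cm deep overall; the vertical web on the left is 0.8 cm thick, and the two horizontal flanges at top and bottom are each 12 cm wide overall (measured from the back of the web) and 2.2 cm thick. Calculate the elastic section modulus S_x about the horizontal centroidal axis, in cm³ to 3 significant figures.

Decompose the section into non-overlapping parts with the origin at the bottom-left of its bounding rectangle.
Web: 0.8 × 26, A = 20.8 cm², y = 13 cm, Ī = 1171.7 cm⁴.
Top flange (beyond web): 11.2 × 2.2, A = 24.64 cm², y = 24.9 cm, Ī = 9.9381 cm⁴.
Bottom flange (beyond web): 11.2 × 2.2, A = 24.64 cm², y = 1.1 cm, Ī = 9.9381 cm⁴.
By symmetry the centroid is at mid-height, ȳ = 13 cm.
Transfer each piece to the horizontal centroidal axis using Ī + A·d² with d = y − 13:
  web: d = 0 cm → contributes +1171.7 cm⁴
  top flange (beyond web): d = 11.9 cm → contributes +3499.2 cm⁴
  bottom flange (beyond web): d = -11.9 cm → contributes +3499.2 cm⁴
Total I = 8170.2 cm⁴.
Extreme fibre distance c = 13 cm; S = I/c = 628.47 cm³.

S_x ≈ 628 cm³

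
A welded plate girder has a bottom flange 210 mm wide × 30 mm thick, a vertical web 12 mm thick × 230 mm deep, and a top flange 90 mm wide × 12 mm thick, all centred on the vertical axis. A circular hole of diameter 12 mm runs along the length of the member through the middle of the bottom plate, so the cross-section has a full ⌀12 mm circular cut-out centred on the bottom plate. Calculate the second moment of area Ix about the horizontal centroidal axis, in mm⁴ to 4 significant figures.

Decompose the section into non-overlapping parts with the origin at the bottom-left of its bounding rectangle.
Bottom plate: 210 × 30, A = 6 300 mm², y = 15 mm, Ī = 472 500 mm⁴.
Web plate: 12 × 230, A = 2 760 mm², y = 145 mm, Ī = 12 167 000 mm⁴.
Top plate: 90 × 12, A = 1 080 mm², y = 266 mm, Ī = 12 960 mm⁴.
Hole (subtracted): ⌀12, A = 113.097 mm², y = 15 mm, Ī = 1017.88 mm⁴.
Centroid: ȳ = ΣA·y / ΣA = 77.819 mm.
Transfer each piece to the horizontal centroidal axis using Ī + A·d² with d = y − 77.819:
  bottom plate: d = -62.819 mm → contributes +25 333 729 mm⁴
  web plate: d = 67.181 mm → contributes +24 623 671 mm⁴
  top plate: d = 188.181 mm → contributes +38 258 016 mm⁴
  hole: d = -62.819 mm → contributes −447 326 mm⁴
Total I = 87 768 090 mm⁴.

Ix ≈ 8.777 × 10⁷ mm⁴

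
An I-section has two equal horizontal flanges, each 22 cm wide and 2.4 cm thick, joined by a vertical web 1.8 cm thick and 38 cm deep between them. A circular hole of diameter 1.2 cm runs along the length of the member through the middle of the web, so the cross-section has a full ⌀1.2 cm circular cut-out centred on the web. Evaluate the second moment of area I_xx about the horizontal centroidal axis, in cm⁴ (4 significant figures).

I_xx ≈ 5.137 × 10⁴ cm⁴

Treat the section as a set of non-overlapping primitives; coordinates are from the bounding-box lower-left.
Bottom flange: 22 × 2.4, A = 52.8 cm², y = 1.2 cm, Ī = 25.344 cm⁴.
Web: 1.8 × 38, A = 68.4 cm², y = 21.4 cm, Ī = 8230.8 cm⁴.
Top flange: 22 × 2.4, A = 52.8 cm², y = 41.6 cm, Ī = 25.344 cm⁴.
Hole (subtracted): ⌀1.2, A = 1.13097 cm², y = 21.4 cm, Ī = 0.101788 cm⁴.
By symmetry the centroid is at mid-height, ȳ = 21.4 cm.
Transfer each piece to the horizontal centroidal axis using Ī + A·d² with d = y − 21.4:
  bottom flange: d = -20.2 cm → contributes +21569.9 cm⁴
  web: d = 0 cm → contributes +8230.8 cm⁴
  top flange: d = 20.2 cm → contributes +21569.9 cm⁴
  hole: d = 0 cm → contributes −0.101788 cm⁴
Total I = 51370.4 cm⁴.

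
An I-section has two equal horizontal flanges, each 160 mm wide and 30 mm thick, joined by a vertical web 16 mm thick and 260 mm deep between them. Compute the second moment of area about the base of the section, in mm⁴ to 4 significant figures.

Break the section into simple shapes (no overlaps), measuring from the bottom-left corner of the bounding box.
Bottom flange: 160 × 30, A = 4 800 mm², y = 15 mm, Ī = 360 000 mm⁴.
Web: 16 × 260, A = 4 160 mm², y = 160 mm, Ī = 23 434 667 mm⁴.
Top flange: 160 × 30, A = 4 800 mm², y = 305 mm, Ī = 360 000 mm⁴.
Transfer each piece to the bottom edge using Ī + A·d² with d = y − 0:
  bottom flange: d = 15 mm → contributes +1 440 000 mm⁴
  web: d = 160 mm → contributes +129 930 667 mm⁴
  top flange: d = 305 mm → contributes +446 880 000 mm⁴
Total I = 578 250 667 mm⁴.

I_base ≈ 5.783 × 10⁸ mm⁴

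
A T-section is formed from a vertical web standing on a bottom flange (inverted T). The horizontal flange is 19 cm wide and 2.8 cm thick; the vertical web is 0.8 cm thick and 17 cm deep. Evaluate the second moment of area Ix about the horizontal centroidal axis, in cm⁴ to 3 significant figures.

Break the section into simple shapes (no overlaps), measuring from the bottom-left corner of the bounding box.
Flange: 19 × 2.8, A = 53.2 cm², y = 1.4 cm, Ī = 34.757 cm⁴.
Web: 0.8 × 17, A = 13.6 cm², y = 11.3 cm, Ī = 327.53 cm⁴.
Centroid: ȳ = ΣA·y / ΣA = 3.4156 cm.
Transfer each piece to the horizontal centroidal axis using Ī + A·d² with d = y − 3.4156:
  flange: d = -2.0156 cm → contributes +250.88 cm⁴
  web: d = 7.8844 cm → contributes +1 173 cm⁴
Total I = 1423.9 cm⁴.

Ix ≈ 1420 cm⁴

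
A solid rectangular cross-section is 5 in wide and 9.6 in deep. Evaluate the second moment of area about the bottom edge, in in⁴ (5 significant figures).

The section: 5 × 9.6, A = 48 in², y = 4.8 in, Ī = 368.64 in⁴.
Transfer it to the base of the section using Ī + A·d² with d = y − 0:
  the section: d = 4.8 in → contributes +1474.56 in⁴
Total I = 1474.56 in⁴.

I_base ≈ 1474.6 in⁴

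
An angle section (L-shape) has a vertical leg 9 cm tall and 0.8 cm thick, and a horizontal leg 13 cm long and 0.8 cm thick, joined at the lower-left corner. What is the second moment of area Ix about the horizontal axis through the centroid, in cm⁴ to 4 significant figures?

Treat the section as a set of non-overlapping primitives; coordinates are from the bounding-box lower-left.
Vertical leg: 0.8 × 9, A = 7.2 cm², y = 4.5 cm, Ī = 48.6 cm⁴.
Horizontal leg (remainder): 12.2 × 0.8, A = 9.76 cm², y = 0.4 cm, Ī = 0.520533 cm⁴.
Centroid: ȳ = ΣA·y / ΣA = 2.14057 cm.
Transfer each piece to the horizontal axis through the centroid using Ī + A·d² with d = y − 2.14057:
  vertical leg: d = 2.35943 cm → contributes +88.6819 cm⁴
  horizontal leg (remainder): d = -1.74057 cm → contributes +30.0891 cm⁴
Total I = 118.771 cm⁴.

Ix ≈ 118.8 cm⁴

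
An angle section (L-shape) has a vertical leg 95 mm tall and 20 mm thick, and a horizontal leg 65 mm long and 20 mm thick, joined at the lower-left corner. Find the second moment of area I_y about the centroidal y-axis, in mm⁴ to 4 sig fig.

I_y ≈ 8.603 × 10⁵ mm⁴

Break the section into simple shapes (no overlaps), measuring from the bottom-left corner of the bounding box.
Vertical leg: 20 × 95, A = 1 900 mm², x = 10 mm, Ī = 63333.3 mm⁴.
Horizontal leg (remainder): 45 × 20, A = 900 mm², x = 42.5 mm, Ī = 151 875 mm⁴.
Centroid: x̄ = ΣA·x / ΣA = 20.4464 mm.
Transfer each piece to the centroidal y-axis using Ī + A·d² with d = x − 20.4464:
  vertical leg: d = -10.4464 mm → contributes +270 676 mm⁴
  horizontal leg (remainder): d = 22.0536 mm → contributes +589 599 mm⁴
Total I = 860 275 mm⁴.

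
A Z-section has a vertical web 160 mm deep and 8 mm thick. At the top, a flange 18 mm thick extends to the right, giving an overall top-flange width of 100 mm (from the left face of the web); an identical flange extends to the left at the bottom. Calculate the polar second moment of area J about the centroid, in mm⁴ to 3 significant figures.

Decompose the section into non-overlapping parts with the origin at the bottom-left of its bounding rectangle.
Web: 8 × 160, A = 1 280 mm², y = 80 mm, Ī = 2 730 667 mm⁴.
Top flange (beyond web): 92 × 18, A = 1 656 mm², y = 151 mm, Ī = 44 712 mm⁴.
Bottom flange (beyond web): 92 × 18, A = 1 656 mm², y = 9 mm, Ī = 44 712 mm⁴.
Centroid: ȳ = ΣA·y / ΣA = 80 mm.
Transfer each piece to the centroidal x-axis using Ī + A·d² with d = y − 80:
  web: d = 0 mm → contributes +2 730 667 mm⁴
  top flange (beyond web): d = 71 mm → contributes +8 392 608 mm⁴
  bottom flange (beyond web): d = -71 mm → contributes +8 392 608 mm⁴
Total I = 19 515 883 mm⁴.
For the y-axis: x̄ = 96 mm.
Repeating about the centroidal y-axis gives I_y = 10 622 891 mm⁴.
Polar second moment: J = I_x + I_y = 30 138 773 mm⁴.

J ≈ 3.01 × 10⁷ mm⁴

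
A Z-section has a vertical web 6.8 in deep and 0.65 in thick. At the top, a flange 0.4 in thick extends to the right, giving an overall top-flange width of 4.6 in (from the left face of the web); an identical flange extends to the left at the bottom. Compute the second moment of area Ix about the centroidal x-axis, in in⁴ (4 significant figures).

Ix ≈ 49.43 in⁴

Break the section into simple shapes (no overlaps), measuring from the bottom-left corner of the bounding box.
Web: 0.65 × 6.8, A = 4.42 in², y = 3.4 in, Ī = 17.0317 in⁴.
Top flange (beyond web): 3.95 × 0.4, A = 1.58 in², y = 6.6 in, Ī = 0.0210667 in⁴.
Bottom flange (beyond web): 3.95 × 0.4, A = 1.58 in², y = 0.2 in, Ī = 0.0210667 in⁴.
Centroid: ȳ = ΣA·y / ΣA = 3.4 in.
Transfer each piece to the centroidal x-axis using Ī + A·d² with d = y − 3.4:
  web: d = 0 in → contributes +17.0317 in⁴
  top flange (beyond web): d = 3.2 in → contributes +16.2003 in⁴
  bottom flange (beyond web): d = -3.2 in → contributes +16.2003 in⁴
Total I = 49.4323 in⁴.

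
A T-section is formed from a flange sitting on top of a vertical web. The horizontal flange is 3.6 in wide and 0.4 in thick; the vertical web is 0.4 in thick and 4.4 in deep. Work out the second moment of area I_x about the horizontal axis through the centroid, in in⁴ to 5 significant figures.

Break the section into simple shapes (no overlaps), measuring from the bottom-left corner of the bounding box.
Flange: 3.6 × 0.4, A = 1.44 in², y = 4.6 in, Ī = 0.0192 in⁴.
Web: 0.4 × 4.4, A = 1.76 in², y = 2.2 in, Ī = 2.839467 in⁴.
Centroid: ȳ = ΣA·y / ΣA = 3.28 in.
Transfer each piece to the horizontal axis through the centroid using Ī + A·d² with d = y − 3.28:
  flange: d = 1.32 in → contributes +2.528256 in⁴
  web: d = -1.08 in → contributes +4.892331 in⁴
Total I = 7.420587 in⁴.

I_x ≈ 7.4206 in⁴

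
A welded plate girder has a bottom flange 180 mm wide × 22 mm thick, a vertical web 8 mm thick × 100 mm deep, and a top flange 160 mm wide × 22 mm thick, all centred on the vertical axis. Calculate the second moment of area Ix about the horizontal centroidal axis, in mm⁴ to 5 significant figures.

Break the section into simple shapes (no overlaps), measuring from the bottom-left corner of the bounding box.
Bottom plate: 180 × 22, A = 3 960 mm², y = 11 mm, Ī = 159 720 mm⁴.
Web plate: 8 × 100, A = 800 mm², y = 72 mm, Ī = 666666.7 mm⁴.
Top plate: 160 × 22, A = 3 520 mm², y = 133 mm, Ī = 141973.3 mm⁴.
Centroid: ȳ = ΣA·y / ΣA = 68.75845 mm.
Transfer each piece to the horizontal centroidal axis using Ī + A·d² with d = y − 68.75845:
  bottom plate: d = -57.75845 mm → contributes +13 370 435 mm⁴
  web plate: d = 3.241546 mm → contributes +675072.8 mm⁴
  top plate: d = 64.24155 mm → contributes +14 668 930 mm⁴
Total I = 28 714 437 mm⁴.

Ix ≈ 2.8714 × 10⁷ mm⁴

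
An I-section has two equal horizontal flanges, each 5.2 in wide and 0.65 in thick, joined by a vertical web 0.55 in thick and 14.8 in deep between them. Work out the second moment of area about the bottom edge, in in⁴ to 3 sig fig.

I_base ≈ 1520 in⁴

Split into non-overlapping primitives; take the origin at the lower-left of the bounding box.
Bottom flange: 5.2 × 0.65, A = 3.38 in², y = 0.325 in, Ī = 0.119 in⁴.
Web: 0.55 × 14.8, A = 8.14 in², y = 8.05 in, Ī = 148.58 in⁴.
Top flange: 5.2 × 0.65, A = 3.38 in², y = 15.775 in, Ī = 0.119 in⁴.
Transfer each piece to the base of the section using Ī + A·d² with d = y − 0:
  bottom flange: d = 0.325 in → contributes +0.47602 in⁴
  web: d = 8.05 in → contributes +676.07 in⁴
  top flange: d = 15.775 in → contributes +841.23 in⁴
Total I = 1517.8 in⁴.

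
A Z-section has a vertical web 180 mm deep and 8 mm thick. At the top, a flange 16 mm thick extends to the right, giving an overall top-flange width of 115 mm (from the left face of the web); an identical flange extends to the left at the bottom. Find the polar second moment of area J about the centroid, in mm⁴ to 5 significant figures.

J ≈ 4.1579 × 10⁷ mm⁴

Treat the section as a set of non-overlapping primitives; coordinates are from the bounding-box lower-left.
Web: 8 × 180, A = 1 440 mm², y = 90 mm, Ī = 3 888 000 mm⁴.
Top flange (beyond web): 107 × 16, A = 1 712 mm², y = 172 mm, Ī = 36522.67 mm⁴.
Bottom flange (beyond web): 107 × 16, A = 1 712 mm², y = 8 mm, Ī = 36522.67 mm⁴.
Centroid: ȳ = ΣA·y / ΣA = 90 mm.
Transfer each piece to the centroidal x-axis using Ī + A·d² with d = y − 90:
  web: d = 0 mm → contributes +3 888 000 mm⁴
  top flange (beyond web): d = 82 mm → contributes +11 548 011 mm⁴
  bottom flange (beyond web): d = -82 mm → contributes +11 548 011 mm⁴
Total I = 26 984 021 mm⁴.
For the y-axis: x̄ = 111 mm.
Repeating about the centroidal y-axis gives I_y = 14 595 061 mm⁴.
Polar second moment: J = I_x + I_y = 41 579 083 mm⁴.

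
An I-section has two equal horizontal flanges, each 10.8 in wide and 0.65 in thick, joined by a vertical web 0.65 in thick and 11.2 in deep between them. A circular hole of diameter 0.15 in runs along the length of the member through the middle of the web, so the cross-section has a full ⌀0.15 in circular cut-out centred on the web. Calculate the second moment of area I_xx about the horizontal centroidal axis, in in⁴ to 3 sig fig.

Break the section into simple shapes (no overlaps), measuring from the bottom-left corner of the bounding box.
Bottom flange: 10.8 × 0.65, A = 7.02 in², y = 0.325 in, Ī = 0.24716 in⁴.
Web: 0.65 × 11.2, A = 7.28 in², y = 6.25 in, Ī = 76.1 in⁴.
Top flange: 10.8 × 0.65, A = 7.02 in², y = 12.175 in, Ī = 0.24716 in⁴.
Hole (subtracted): ⌀0.15, A = 0.017671 in², y = 6.25 in, Ī = 0.00002485 in⁴.
By symmetry the centroid is at mid-height, ȳ = 6.25 in.
Transfer each piece to the horizontal centroidal axis using Ī + A·d² with d = y − 6.25:
  bottom flange: d = -5.925 in → contributes +246.69 in⁴
  web: d = 0 in → contributes +76.1 in⁴
  top flange: d = 5.925 in → contributes +246.69 in⁴
  hole: d = 0 in → contributes −0.00002485 in⁴
Total I = 569.48 in⁴.

I_xx ≈ 569 in⁴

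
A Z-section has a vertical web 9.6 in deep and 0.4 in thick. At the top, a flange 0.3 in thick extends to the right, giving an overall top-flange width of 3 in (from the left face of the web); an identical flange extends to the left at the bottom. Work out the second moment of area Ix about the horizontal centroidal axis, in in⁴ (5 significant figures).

Decompose the section into non-overlapping parts with the origin at the bottom-left of its bounding rectangle.
Web: 0.4 × 9.6, A = 3.84 in², y = 4.8 in, Ī = 29.4912 in⁴.
Top flange (beyond web): 2.6 × 0.3, A = 0.78 in², y = 9.45 in, Ī = 0.00585 in⁴.
Bottom flange (beyond web): 2.6 × 0.3, A = 0.78 in², y = 0.15 in, Ī = 0.00585 in⁴.
Centroid: ȳ = ΣA·y / ΣA = 4.8 in.
Transfer each piece to the horizontal centroidal axis using Ī + A·d² with d = y − 4.8:
  web: d = 0 in → contributes +29.4912 in⁴
  top flange (beyond web): d = 4.65 in → contributes +16.8714 in⁴
  bottom flange (beyond web): d = -4.65 in → contributes +16.8714 in⁴
Total I = 63.234 in⁴.

Ix ≈ 63.234 in⁴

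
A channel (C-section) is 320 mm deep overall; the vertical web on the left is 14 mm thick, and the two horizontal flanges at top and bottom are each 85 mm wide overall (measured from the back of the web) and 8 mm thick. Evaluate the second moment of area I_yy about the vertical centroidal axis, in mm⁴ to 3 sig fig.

Decompose the section into non-overlapping parts with the origin at the bottom-left of its bounding rectangle.
Web: 14 × 320, A = 4 480 mm², x = 7 mm, Ī = 73 173 mm⁴.
Top flange (beyond web): 71 × 8, A = 568 mm², x = 49.5 mm, Ī = 238 607 mm⁴.
Bottom flange (beyond web): 71 × 8, A = 568 mm², x = 49.5 mm, Ī = 238 607 mm⁴.
Centroid: x̄ = ΣA·x / ΣA = 15.597 mm.
Transfer each piece to the vertical centroidal axis using Ī + A·d² with d = x − 15.597:
  web: d = -8.5969 mm → contributes +404 273 mm⁴
  top flange (beyond web): d = 33.903 mm → contributes +891 479 mm⁴
  bottom flange (beyond web): d = 33.903 mm → contributes +891 479 mm⁴
Total I = 2 187 231 mm⁴.

I_yy ≈ 2.19 × 10⁶ mm⁴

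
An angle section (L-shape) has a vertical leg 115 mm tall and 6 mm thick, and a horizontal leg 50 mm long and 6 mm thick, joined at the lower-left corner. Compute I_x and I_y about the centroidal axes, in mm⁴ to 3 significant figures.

Decompose the section into non-overlapping parts with the origin at the bottom-left of its bounding rectangle.
Vertical leg: 6 × 115, A = 690 mm², y = 57.5 mm, Ī = 760 438 mm⁴.
Horizontal leg (remainder): 44 × 6, A = 264 mm², y = 3 mm, Ī = 792 mm⁴.
Centroid: ȳ = ΣA·y / ΣA = 42.418 mm.
Transfer each piece to the centroidal x-axis using Ī + A·d² with d = y − 42.418:
  vertical leg: d = 15.082 mm → contributes +917 385 mm⁴
  horizontal leg (remainder): d = -39.418 mm → contributes +410 995 mm⁴
Total I = 1 328 379 mm⁴.
For the y-axis: x̄ = 9.9182 mm.
Repeating about the centroidal y-axis gives I_y = 164 002 mm⁴.

I_x ≈ 1.33 × 10⁶ mm⁴, I_y ≈ 1.64 × 10⁵ mm⁴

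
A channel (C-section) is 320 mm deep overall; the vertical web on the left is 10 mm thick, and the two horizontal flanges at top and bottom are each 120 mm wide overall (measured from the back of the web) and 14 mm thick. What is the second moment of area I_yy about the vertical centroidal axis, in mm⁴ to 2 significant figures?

Decompose the section into non-overlapping parts with the origin at the bottom-left of its bounding rectangle.
Web: 10 × 320, A = 3 200 mm², x = 5 mm, Ī = 26 667 mm⁴.
Top flange (beyond web): 110 × 14, A = 1 540 mm², x = 65 mm, Ī = 1 552 833 mm⁴.
Bottom flange (beyond web): 110 × 14, A = 1 540 mm², x = 65 mm, Ī = 1 552 833 mm⁴.
Centroid: x̄ = ΣA·x / ΣA = 34.43 mm.
Transfer each piece to the vertical centroidal axis using Ī + A·d² with d = x − 34.43:
  web: d = -29.43 mm → contributes +2 797 655 mm⁴
  top flange (beyond web): d = 30.57 mm → contributes +2 992 308 mm⁴
  bottom flange (beyond web): d = 30.57 mm → contributes +2 992 308 mm⁴
Total I = 8 782 270 mm⁴.

I_yy ≈ 8.8 × 10⁶ mm⁴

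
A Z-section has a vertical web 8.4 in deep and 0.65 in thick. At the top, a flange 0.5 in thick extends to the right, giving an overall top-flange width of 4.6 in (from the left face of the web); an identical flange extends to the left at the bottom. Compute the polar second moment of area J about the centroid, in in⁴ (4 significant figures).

J ≈ 120.0 in⁴

Decompose the section into non-overlapping parts with the origin at the bottom-left of its bounding rectangle.
Web: 0.65 × 8.4, A = 5.46 in², y = 4.2 in, Ī = 32.1048 in⁴.
Top flange (beyond web): 3.95 × 0.5, A = 1.975 in², y = 8.15 in, Ī = 0.0411458 in⁴.
Bottom flange (beyond web): 3.95 × 0.5, A = 1.975 in², y = 0.25 in, Ī = 0.0411458 in⁴.
Centroid: ȳ = ΣA·y / ΣA = 4.2 in.
Transfer each piece to the centroidal x-axis using Ī + A·d² with d = y − 4.2:
  web: d = 0 in → contributes +32.1048 in⁴
  top flange (beyond web): d = 3.95 in → contributes +30.8561 in⁴
  bottom flange (beyond web): d = -3.95 in → contributes +30.8561 in⁴
Total I = 93.817 in⁴.
For the y-axis: x̄ = 4.275 in.
Repeating about the centroidal y-axis gives I_y = 26.2236 in⁴.
Polar second moment: J = I_x + I_y = 120.041 in⁴.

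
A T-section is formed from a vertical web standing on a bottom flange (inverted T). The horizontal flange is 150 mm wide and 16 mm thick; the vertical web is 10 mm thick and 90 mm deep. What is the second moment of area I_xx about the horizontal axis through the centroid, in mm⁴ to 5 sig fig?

I_xx ≈ 2.4973 × 10⁶ mm⁴

Decompose the section into non-overlapping parts with the origin at the bottom-left of its bounding rectangle.
Flange: 150 × 16, A = 2 400 mm², y = 8 mm, Ī = 51 200 mm⁴.
Web: 10 × 90, A = 900 mm², y = 61 mm, Ī = 607 500 mm⁴.
Centroid: ȳ = ΣA·y / ΣA = 22.45455 mm.
Transfer each piece to the horizontal axis through the centroid using Ī + A·d² with d = y − 22.45455:
  flange: d = -14.45455 mm → contributes +552641.3 mm⁴
  web: d = 38.54545 mm → contributes +1 944 677 mm⁴
Total I = 2 497 318 mm⁴.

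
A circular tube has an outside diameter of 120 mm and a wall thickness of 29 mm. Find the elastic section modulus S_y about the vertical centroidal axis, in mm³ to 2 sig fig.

Treat the section as a set of non-overlapping primitives; coordinates are from the bounding-box lower-left.
Outer circle: ⌀120, A = 11 310 mm², x = 60 mm, Ī = 10 178 760 mm⁴.
Bore (subtracted): ⌀62, A = 3 019 mm², x = 60 mm, Ī = 725 332 mm⁴.
By symmetry the centroid is at mid-width, x̄ = 60 mm.
All pieces are centred on the vertical centroidal axis, so I = ΣĪ (holes subtracted) = 9 453 429 mm⁴.
Extreme fibre distance c = 60 mm; S = I/c = 157 557 mm³.

S_y ≈ 1.6 × 10⁵ mm³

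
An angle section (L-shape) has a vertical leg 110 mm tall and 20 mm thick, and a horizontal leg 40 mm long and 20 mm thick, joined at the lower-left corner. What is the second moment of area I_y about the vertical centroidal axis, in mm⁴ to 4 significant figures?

Treat the section as a set of non-overlapping primitives; coordinates are from the bounding-box lower-left.
Vertical leg: 20 × 110, A = 2 200 mm², x = 10 mm, Ī = 73333.3 mm⁴.
Horizontal leg (remainder): 20 × 20, A = 400 mm², x = 30 mm, Ī = 13333.3 mm⁴.
Centroid: x̄ = ΣA·x / ΣA = 13.0769 mm.
Transfer each piece to the vertical centroidal axis using Ī + A·d² with d = x − 13.0769:
  vertical leg: d = -3.07692 mm → contributes +94161.7 mm⁴
  horizontal leg (remainder): d = 16.9231 mm → contributes +127 890 mm⁴
Total I = 222 051 mm⁴.

I_y ≈ 2.221 × 10⁵ mm⁴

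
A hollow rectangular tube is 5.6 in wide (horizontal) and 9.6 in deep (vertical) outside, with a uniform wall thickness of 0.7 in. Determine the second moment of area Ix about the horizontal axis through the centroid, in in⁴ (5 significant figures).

Ix ≈ 219.90 in⁴

Decompose the section into non-overlapping parts with the origin at the bottom-left of its bounding rectangle.
Outer rectangle: 5.6 × 9.6, A = 53.76 in², y = 4.8 in, Ī = 412.8768 in⁴.
Inner void (subtracted): 4.2 × 8.2, A = 34.44 in², y = 4.8 in, Ī = 192.9788 in⁴.
By symmetry the centroid is at mid-height, ȳ = 4.8 in.
All pieces are centred on the horizontal axis through the centroid, so I = ΣĪ (holes subtracted) = 219.898 in⁴.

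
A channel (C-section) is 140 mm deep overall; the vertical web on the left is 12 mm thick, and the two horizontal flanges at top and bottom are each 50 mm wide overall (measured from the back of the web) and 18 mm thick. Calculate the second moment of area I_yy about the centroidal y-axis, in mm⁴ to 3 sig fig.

I_yy ≈ 6.56 × 10⁵ mm⁴

Treat the section as a set of non-overlapping primitives; coordinates are from the bounding-box lower-left.
Web: 12 × 140, A = 1 680 mm², x = 6 mm, Ī = 20 160 mm⁴.
Top flange (beyond web): 38 × 18, A = 684 mm², x = 31 mm, Ī = 82 308 mm⁴.
Bottom flange (beyond web): 38 × 18, A = 684 mm², x = 31 mm, Ī = 82 308 mm⁴.
Centroid: x̄ = ΣA·x / ΣA = 17.22 mm.
Transfer each piece to the centroidal y-axis using Ī + A·d² with d = x − 17.22:
  web: d = -11.22 mm → contributes +231 670 mm⁴
  top flange (beyond web): d = 13.78 mm → contributes +212 183 mm⁴
  bottom flange (beyond web): d = 13.78 mm → contributes +212 183 mm⁴
Total I = 656 036 mm⁴.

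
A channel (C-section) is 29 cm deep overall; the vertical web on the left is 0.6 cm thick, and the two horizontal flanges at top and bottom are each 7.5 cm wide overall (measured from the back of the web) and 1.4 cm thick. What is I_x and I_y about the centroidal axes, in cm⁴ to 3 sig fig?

I_x ≈ 4900 cm⁴, I_y ≈ 206 cm⁴

Decompose the section into non-overlapping parts with the origin at the bottom-left of its bounding rectangle.
Web: 0.6 × 29, A = 17.4 cm², y = 14.5 cm, Ī = 1219.5 cm⁴.
Top flange (beyond web): 6.9 × 1.4, A = 9.66 cm², y = 28.3 cm, Ī = 1.5778 cm⁴.
Bottom flange (beyond web): 6.9 × 1.4, A = 9.66 cm², y = 0.7 cm, Ī = 1.5778 cm⁴.
By symmetry the centroid is at mid-height, ȳ = 14.5 cm.
Transfer each piece to the centroidal x-axis using Ī + A·d² with d = y − 14.5:
  web: d = 0 cm → contributes +1219.5 cm⁴
  top flange (beyond web): d = 13.8 cm → contributes +1841.2 cm⁴
  bottom flange (beyond web): d = -13.8 cm → contributes +1841.2 cm⁴
Total I = 4901.9 cm⁴.
For the y-axis: x̄ = 2.273 cm.
Repeating about the centroidal y-axis gives I_y = 205.91 cm⁴.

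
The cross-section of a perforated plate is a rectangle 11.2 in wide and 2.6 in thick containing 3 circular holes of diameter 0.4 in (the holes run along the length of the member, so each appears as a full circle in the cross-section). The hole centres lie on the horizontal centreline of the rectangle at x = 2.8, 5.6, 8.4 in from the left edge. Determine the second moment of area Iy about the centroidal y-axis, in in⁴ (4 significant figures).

Treat the section as a set of non-overlapping primitives; coordinates are from the bounding-box lower-left.
Plate: 11.2 × 2.6, A = 29.12 in², x = 5.6 in, Ī = 304.401 in⁴.
Hole 1 (subtracted): ⌀0.4, A = 0.125664 in², x = 2.8 in, Ī = 0.00125664 in⁴.
Hole 2 (subtracted): ⌀0.4, A = 0.125664 in², x = 5.6 in, Ī = 0.00125664 in⁴.
Hole 3 (subtracted): ⌀0.4, A = 0.125664 in², x = 8.4 in, Ī = 0.00125664 in⁴.
By symmetry the centroid is at mid-width, x̄ = 5.6 in.
Transfer each piece to the centroidal y-axis using Ī + A·d² with d = x − 5.6:
  plate: d = 0 in → contributes +304.401 in⁴
  hole 1: d = -2.8 in → contributes −0.98646 in⁴
  hole 2: d = 0 in → contributes −0.00125664 in⁴
  hole 3: d = 2.8 in → contributes −0.98646 in⁴
Total I = 302.427 in⁴.

Iy ≈ 302.4 in⁴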